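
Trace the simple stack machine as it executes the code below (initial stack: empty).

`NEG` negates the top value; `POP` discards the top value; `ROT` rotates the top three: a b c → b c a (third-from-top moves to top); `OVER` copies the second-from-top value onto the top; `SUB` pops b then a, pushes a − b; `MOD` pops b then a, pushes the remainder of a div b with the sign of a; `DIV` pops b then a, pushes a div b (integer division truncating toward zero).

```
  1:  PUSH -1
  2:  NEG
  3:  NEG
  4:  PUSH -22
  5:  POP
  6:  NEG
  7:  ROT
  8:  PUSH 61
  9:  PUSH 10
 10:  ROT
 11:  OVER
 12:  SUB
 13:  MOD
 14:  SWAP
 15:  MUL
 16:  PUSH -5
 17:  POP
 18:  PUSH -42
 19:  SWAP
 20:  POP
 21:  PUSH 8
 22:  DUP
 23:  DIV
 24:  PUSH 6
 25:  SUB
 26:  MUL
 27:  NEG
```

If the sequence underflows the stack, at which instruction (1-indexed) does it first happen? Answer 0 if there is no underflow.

PUSH -1   [-1]
NEG       [1]
NEG       [-1]
PUSH -22  [-1, -22]
POP       [-1]
NEG       [1]
ROT  — needs 3 operands, stack has 1 → underflow

7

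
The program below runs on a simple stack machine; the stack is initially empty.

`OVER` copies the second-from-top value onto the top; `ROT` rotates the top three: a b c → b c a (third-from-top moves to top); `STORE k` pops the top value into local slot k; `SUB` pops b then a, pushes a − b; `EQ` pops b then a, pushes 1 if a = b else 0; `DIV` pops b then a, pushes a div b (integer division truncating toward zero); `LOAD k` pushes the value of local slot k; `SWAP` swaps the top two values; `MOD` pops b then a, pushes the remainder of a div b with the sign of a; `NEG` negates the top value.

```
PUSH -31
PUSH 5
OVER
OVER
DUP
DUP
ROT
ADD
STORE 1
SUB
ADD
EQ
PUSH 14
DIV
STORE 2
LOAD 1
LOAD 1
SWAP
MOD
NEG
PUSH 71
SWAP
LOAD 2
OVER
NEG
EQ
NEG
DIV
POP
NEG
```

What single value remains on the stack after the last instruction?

-71

PUSH -31 : [-31]
PUSH 5   : [-31, 5]
OVER     : [-31, 5, -31]
OVER     : [-31, 5, -31, 5]
DUP      : [-31, 5, -31, 5, 5]
DUP      : [-31, 5, -31, 5, 5, 5]
ROT      : [-31, 5, -31, 5, 5, 5]
ADD      : [-31, 5, -31, 5, 10]
STORE 1  : [-31, 5, -31, 5]
SUB      : [-31, 5, -36]
ADD      : [-31, -31]
EQ       : [1]
PUSH 14  : [1, 14]
DIV      : [0]
STORE 2  : []
LOAD 1   : [10]
LOAD 1   : [10, 10]
SWAP     : [10, 10]
MOD      : [0]
NEG      : [0]
PUSH 71  : [0, 71]
SWAP     : [71, 0]
LOAD 2   : [71, 0, 0]
OVER     : [71, 0, 0, 0]
NEG      : [71, 0, 0, 0]
EQ       : [71, 0, 1]
NEG      : [71, 0, -1]
DIV      : [71, 0]
POP      : [71]
NEG      : [-71]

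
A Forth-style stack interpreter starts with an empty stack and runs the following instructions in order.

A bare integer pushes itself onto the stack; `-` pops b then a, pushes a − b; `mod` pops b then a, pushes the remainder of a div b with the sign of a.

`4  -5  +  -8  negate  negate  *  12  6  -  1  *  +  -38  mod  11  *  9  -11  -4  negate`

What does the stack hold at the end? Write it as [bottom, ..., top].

[154, 9, -11, 4]

4      -> [4]
-5     -> [4, -5]
+      -> [-1]
-8     -> [-1, -8]
negate -> [-1, 8]
negate -> [-1, -8]
*      -> [8]
12     -> [8, 12]
6      -> [8, 12, 6]
-      -> [8, 6]
1      -> [8, 6, 1]
*      -> [8, 6]
+      -> [14]
-38    -> [14, -38]
mod    -> [14]
11     -> [14, 11]
*      -> [154]
9      -> [154, 9]
-11    -> [154, 9, -11]
-4     -> [154, 9, -11, -4]
negate -> [154, 9, -11, 4]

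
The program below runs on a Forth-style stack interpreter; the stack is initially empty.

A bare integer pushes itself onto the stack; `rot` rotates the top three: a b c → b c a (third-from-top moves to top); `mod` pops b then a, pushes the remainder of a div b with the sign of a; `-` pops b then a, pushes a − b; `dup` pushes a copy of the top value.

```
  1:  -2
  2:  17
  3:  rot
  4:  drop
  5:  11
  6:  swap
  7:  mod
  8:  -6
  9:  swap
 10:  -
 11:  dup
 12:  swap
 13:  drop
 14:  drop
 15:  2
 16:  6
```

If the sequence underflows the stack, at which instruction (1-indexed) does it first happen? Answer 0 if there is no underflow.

3

-2 -> -2
17 -> -2 17
rot  — needs 3 operands, stack has 2 → underflow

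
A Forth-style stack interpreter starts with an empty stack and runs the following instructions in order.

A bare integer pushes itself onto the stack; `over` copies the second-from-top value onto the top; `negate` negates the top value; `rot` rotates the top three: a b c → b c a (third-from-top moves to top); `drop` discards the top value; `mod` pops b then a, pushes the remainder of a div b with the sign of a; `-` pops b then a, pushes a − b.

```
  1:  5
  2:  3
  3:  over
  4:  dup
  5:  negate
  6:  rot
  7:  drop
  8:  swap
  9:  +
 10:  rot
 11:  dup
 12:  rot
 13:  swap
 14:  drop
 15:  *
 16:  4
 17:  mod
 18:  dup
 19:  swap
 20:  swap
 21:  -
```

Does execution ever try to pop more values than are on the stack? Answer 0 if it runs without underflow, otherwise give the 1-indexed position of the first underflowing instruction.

5      : [5]
3      : [5, 3]
over   : [5, 3, 5]
dup    : [5, 3, 5, 5]
negate : [5, 3, 5, -5]
rot    : [5, 5, -5, 3]
drop   : [5, 5, -5]
swap   : [5, -5, 5]
+      : [5, 0]
rot  — needs 3 operands, stack has 2 → underflow

10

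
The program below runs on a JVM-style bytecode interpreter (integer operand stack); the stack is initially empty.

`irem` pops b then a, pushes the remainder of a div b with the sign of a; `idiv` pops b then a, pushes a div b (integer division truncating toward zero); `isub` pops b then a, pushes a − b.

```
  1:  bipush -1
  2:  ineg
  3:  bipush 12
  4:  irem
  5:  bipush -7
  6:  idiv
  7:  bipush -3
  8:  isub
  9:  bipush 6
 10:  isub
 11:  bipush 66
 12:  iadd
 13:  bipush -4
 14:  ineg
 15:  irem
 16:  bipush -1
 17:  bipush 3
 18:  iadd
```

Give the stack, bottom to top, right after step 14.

[63, 4]

bipush -1 : [-1]
ineg      : [1]
bipush 12 : [1, 12]
irem      : [1]
bipush -7 : [1, -7]
idiv      : [0]
bipush -3 : [0, -3]
isub      : [3]
bipush 6  : [3, 6]
isub      : [-3]
bipush 66 : [-3, 66]
iadd      : [63]
bipush -4 : [63, -4]
ineg      : [63, 4]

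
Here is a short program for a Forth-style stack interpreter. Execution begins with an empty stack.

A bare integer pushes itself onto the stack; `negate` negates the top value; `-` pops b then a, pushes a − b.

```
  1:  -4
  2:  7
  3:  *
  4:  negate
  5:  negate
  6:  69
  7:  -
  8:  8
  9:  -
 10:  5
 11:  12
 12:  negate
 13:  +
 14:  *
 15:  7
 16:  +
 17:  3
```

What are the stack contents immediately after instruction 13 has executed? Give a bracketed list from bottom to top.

-4      [-4]
7       [-4, 7]
*       [-28]
negate  [28]
negate  [-28]
69      [-28, 69]
-       [-97]
8       [-97, 8]
-       [-105]
5       [-105, 5]
12      [-105, 5, 12]
negate  [-105, 5, -12]
+       [-105, -7]

[-105, -7]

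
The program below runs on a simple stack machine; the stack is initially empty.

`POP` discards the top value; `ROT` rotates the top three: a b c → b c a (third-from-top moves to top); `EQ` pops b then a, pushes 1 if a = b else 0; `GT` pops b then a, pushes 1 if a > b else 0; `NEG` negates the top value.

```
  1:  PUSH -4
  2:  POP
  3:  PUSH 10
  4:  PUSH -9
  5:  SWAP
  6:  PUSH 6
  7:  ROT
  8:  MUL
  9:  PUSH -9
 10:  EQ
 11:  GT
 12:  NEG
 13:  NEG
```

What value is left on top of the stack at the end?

1

PUSH -4 -> [-4]
POP     -> []
PUSH 10 -> [10]
PUSH -9 -> [10, -9]
SWAP    -> [-9, 10]
PUSH 6  -> [-9, 10, 6]
ROT     -> [10, 6, -9]
MUL     -> [10, -54]
PUSH -9 -> [10, -54, -9]
EQ      -> [10, 0]
GT      -> [1]
NEG     -> [-1]
NEG     -> [1]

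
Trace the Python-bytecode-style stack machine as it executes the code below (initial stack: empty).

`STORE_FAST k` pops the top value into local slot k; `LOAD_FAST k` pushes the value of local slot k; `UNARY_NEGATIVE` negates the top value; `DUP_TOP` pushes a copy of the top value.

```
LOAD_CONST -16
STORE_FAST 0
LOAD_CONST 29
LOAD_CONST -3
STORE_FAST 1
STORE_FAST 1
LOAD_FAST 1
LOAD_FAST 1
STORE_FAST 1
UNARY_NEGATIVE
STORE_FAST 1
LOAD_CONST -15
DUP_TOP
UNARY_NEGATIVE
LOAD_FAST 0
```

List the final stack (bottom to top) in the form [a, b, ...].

LOAD_CONST -16 : -16
STORE_FAST 0   : (empty)
LOAD_CONST 29  : 29
LOAD_CONST -3  : 29 -3
STORE_FAST 1   : 29
STORE_FAST 1   : (empty)
LOAD_FAST 1    : 29
LOAD_FAST 1    : 29 29
STORE_FAST 1   : 29
UNARY_NEGATIVE : -29
STORE_FAST 1   : (empty)
LOAD_CONST -15 : -15
DUP_TOP        : -15 -15
UNARY_NEGATIVE : -15 15
LOAD_FAST 0    : -15 15 -16

[-15, 15, -16]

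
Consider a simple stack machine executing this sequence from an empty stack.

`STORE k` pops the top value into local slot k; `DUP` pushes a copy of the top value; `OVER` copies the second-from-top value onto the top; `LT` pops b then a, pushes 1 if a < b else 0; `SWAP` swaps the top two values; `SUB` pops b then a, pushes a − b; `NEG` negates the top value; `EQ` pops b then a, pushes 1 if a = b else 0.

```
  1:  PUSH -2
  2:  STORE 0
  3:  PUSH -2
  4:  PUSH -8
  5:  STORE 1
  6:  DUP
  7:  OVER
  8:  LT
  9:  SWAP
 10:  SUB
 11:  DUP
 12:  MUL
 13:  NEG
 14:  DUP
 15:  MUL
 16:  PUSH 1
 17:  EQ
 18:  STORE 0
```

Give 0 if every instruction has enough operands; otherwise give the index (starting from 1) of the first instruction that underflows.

PUSH -2 : -2
STORE 0 : (empty)
PUSH -2 : -2
PUSH -8 : -2 -8
STORE 1 : -2
DUP     : -2 -2
OVER    : -2 -2 -2
LT      : -2 0
SWAP    : 0 -2
SUB     : 2
DUP     : 2 2
MUL     : 4
NEG     : -4
DUP     : -4 -4
MUL     : 16
PUSH 1  : 16 1
EQ      : 0
STORE 0 : (empty)

0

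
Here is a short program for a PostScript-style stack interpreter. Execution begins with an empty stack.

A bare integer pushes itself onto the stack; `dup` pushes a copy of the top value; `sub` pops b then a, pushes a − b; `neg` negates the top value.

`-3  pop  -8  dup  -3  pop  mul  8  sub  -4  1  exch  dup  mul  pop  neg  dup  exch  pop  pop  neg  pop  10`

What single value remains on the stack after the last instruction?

10

-3    -3
pop   (empty)
-8    -8
dup   -8 -8
-3    -8 -8 -3
pop   -8 -8
mul   64
8     64 8
sub   56
-4    56 -4
1     56 -4 1
exch  56 1 -4
dup   56 1 -4 -4
mul   56 1 16
pop   56 1
neg   56 -1
dup   56 -1 -1
exch  56 -1 -1
pop   56 -1
pop   56
neg   -56
pop   (empty)
10    10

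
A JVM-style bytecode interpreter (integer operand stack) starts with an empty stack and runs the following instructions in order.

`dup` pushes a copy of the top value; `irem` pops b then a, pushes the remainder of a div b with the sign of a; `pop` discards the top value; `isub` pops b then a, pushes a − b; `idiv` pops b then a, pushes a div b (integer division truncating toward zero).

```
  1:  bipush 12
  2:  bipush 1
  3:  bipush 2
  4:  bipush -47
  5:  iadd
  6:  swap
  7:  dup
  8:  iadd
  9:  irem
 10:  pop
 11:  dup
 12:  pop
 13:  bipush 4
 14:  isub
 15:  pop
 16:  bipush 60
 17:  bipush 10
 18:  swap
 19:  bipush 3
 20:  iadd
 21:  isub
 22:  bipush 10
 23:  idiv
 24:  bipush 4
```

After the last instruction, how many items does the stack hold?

bipush 12  : [12]
bipush 1   : [12, 1]
bipush 2   : [12, 1, 2]
bipush -47 : [12, 1, 2, -47]
iadd       : [12, 1, -45]
swap       : [12, -45, 1]
dup        : [12, -45, 1, 1]
iadd       : [12, -45, 2]
irem       : [12, -1]
pop        : [12]
dup        : [12, 12]
pop        : [12]
bipush 4   : [12, 4]
isub       : [8]
pop        : []
bipush 60  : [60]
bipush 10  : [60, 10]
swap       : [10, 60]
bipush 3   : [10, 60, 3]
iadd       : [10, 63]
isub       : [-53]
bipush 10  : [-53, 10]
idiv       : [-5]
bipush 4   : [-5, 4]

2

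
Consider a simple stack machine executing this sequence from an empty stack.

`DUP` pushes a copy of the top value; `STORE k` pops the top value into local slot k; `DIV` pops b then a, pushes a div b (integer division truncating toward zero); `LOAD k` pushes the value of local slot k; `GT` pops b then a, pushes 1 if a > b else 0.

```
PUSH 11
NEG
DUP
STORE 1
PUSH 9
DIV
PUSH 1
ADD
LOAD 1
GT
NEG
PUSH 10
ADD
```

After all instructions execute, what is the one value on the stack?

9

PUSH 11 -> 11
NEG     -> -11
DUP     -> -11 -11
STORE 1 -> -11
PUSH 9  -> -11 9
DIV     -> -1
PUSH 1  -> -1 1
ADD     -> 0
LOAD 1  -> 0 -11
GT      -> 1
NEG     -> -1
PUSH 10 -> -1 10
ADD     -> 9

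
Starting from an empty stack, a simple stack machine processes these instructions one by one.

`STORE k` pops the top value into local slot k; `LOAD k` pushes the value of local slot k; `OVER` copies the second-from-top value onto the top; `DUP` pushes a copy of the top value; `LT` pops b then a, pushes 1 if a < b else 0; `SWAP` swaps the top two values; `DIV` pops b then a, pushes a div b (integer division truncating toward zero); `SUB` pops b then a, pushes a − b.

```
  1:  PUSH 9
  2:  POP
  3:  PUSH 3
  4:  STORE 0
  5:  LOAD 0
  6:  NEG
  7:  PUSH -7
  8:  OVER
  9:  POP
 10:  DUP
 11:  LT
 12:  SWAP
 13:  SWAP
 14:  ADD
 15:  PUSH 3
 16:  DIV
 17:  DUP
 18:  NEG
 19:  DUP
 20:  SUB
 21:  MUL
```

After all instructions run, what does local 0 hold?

3

PUSH 9  : [9]
POP     : []
PUSH 3  : [3]
STORE 0 : []
LOAD 0  : [3]
NEG     : [-3]
PUSH -7 : [-3, -7]
OVER    : [-3, -7, -3]
POP     : [-3, -7]
DUP     : [-3, -7, -7]
LT      : [-3, 0]
SWAP    : [0, -3]
SWAP    : [-3, 0]
ADD     : [-3]
PUSH 3  : [-3, 3]
DIV     : [-1]
DUP     : [-1, -1]
NEG     : [-1, 1]
DUP     : [-1, 1, 1]
SUB     : [-1, 0]
MUL     : [0]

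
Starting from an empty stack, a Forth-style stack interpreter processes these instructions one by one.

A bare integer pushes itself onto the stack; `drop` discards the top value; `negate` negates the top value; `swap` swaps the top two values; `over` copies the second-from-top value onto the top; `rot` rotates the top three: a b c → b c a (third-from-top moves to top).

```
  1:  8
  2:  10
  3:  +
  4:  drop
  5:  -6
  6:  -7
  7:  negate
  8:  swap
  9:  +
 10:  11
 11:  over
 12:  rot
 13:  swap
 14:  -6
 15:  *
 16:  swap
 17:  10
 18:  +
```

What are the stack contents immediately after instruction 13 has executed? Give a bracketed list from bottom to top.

[11, 1, 1]

8       8
10      8 10
+       18
drop    (empty)
-6      -6
-7      -6 -7
negate  -6 7
swap    7 -6
+       1
11      1 11
over    1 11 1
rot     11 1 1
swap    11 1 1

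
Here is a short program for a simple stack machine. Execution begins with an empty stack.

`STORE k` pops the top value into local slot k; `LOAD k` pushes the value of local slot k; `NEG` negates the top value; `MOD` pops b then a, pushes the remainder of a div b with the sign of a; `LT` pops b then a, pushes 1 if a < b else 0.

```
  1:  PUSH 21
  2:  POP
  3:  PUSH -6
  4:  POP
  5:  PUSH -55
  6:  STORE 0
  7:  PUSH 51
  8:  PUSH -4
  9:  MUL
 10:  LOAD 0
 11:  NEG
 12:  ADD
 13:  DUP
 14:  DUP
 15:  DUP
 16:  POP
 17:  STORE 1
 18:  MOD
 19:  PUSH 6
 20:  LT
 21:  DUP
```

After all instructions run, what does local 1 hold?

-149

PUSH 21  : [21]
POP      : []
PUSH -6  : [-6]
POP      : []
PUSH -55 : [-55]
STORE 0  : []
PUSH 51  : [51]
PUSH -4  : [51, -4]
MUL      : [-204]
LOAD 0   : [-204, -55]
NEG      : [-204, 55]
ADD      : [-149]
DUP      : [-149, -149]
DUP      : [-149, -149, -149]
DUP      : [-149, -149, -149, -149]
POP      : [-149, -149, -149]
STORE 1  : [-149, -149]
MOD      : [0]
PUSH 6   : [0, 6]
LT       : [1]
DUP      : [1, 1]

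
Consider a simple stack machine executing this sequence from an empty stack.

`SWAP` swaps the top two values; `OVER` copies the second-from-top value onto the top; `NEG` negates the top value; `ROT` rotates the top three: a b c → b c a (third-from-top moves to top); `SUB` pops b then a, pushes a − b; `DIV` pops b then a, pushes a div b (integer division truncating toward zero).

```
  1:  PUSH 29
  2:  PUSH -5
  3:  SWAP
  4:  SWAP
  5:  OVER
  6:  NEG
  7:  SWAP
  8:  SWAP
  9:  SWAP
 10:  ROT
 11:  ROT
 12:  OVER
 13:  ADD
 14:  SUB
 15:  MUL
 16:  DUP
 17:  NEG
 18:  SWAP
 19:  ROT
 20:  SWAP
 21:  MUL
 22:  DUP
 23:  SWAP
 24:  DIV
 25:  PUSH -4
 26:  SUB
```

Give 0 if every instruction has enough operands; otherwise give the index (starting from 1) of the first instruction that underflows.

PUSH 29 -> 29
PUSH -5 -> 29 -5
SWAP    -> -5 29
SWAP    -> 29 -5
OVER    -> 29 -5 29
NEG     -> 29 -5 -29
SWAP    -> 29 -29 -5
SWAP    -> 29 -5 -29
SWAP    -> 29 -29 -5
ROT     -> -29 -5 29
ROT     -> -5 29 -29
OVER    -> -5 29 -29 29
ADD     -> -5 29 0
SUB     -> -5 29
MUL     -> -145
DUP     -> -145 -145
NEG     -> -145 145
SWAP    -> 145 -145
ROT  — needs 3 operands, stack has 2 → underflow

19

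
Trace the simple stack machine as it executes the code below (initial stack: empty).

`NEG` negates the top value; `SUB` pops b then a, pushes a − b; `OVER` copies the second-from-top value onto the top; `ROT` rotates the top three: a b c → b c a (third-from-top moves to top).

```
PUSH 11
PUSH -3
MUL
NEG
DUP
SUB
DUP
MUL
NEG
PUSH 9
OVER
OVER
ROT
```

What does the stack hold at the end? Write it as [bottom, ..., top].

[0, 0, 9, 9]

PUSH 11  [11]
PUSH -3  [11, -3]
MUL      [-33]
NEG      [33]
DUP      [33, 33]
SUB      [0]
DUP      [0, 0]
MUL      [0]
NEG      [0]
PUSH 9   [0, 9]
OVER     [0, 9, 0]
OVER     [0, 9, 0, 9]
ROT      [0, 0, 9, 9]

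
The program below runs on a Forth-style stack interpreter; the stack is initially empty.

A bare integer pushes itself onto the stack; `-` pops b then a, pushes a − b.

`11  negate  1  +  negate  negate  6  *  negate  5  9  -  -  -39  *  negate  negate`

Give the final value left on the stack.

11      11
negate  -11
1       -11 1
+       -10
negate  10
negate  -10
6       -10 6
*       -60
negate  60
5       60 5
9       60 5 9
-       60 -4
-       64
-39     64 -39
*       -2496
negate  2496
negate  -2496

-2496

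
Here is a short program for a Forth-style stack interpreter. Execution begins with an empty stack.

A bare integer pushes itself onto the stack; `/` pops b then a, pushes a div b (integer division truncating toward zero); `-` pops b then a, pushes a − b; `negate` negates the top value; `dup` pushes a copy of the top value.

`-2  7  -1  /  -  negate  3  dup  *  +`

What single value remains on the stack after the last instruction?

-2     -> [-2]
7      -> [-2, 7]
-1     -> [-2, 7, -1]
/      -> [-2, -7]
-      -> [5]
negate -> [-5]
3      -> [-5, 3]
dup    -> [-5, 3, 3]
*      -> [-5, 9]
+      -> [4]

4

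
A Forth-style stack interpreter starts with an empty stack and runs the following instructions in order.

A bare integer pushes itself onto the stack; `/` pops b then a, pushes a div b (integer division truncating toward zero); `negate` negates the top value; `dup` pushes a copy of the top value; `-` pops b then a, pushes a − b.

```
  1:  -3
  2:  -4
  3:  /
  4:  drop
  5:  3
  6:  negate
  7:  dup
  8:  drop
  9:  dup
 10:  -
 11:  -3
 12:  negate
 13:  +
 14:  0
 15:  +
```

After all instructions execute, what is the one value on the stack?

-3      [-3]
-4      [-3, -4]
/       [0]
drop    []
3       [3]
negate  [-3]
dup     [-3, -3]
drop    [-3]
dup     [-3, -3]
-       [0]
-3      [0, -3]
negate  [0, 3]
+       [3]
0       [3, 0]
+       [3]

3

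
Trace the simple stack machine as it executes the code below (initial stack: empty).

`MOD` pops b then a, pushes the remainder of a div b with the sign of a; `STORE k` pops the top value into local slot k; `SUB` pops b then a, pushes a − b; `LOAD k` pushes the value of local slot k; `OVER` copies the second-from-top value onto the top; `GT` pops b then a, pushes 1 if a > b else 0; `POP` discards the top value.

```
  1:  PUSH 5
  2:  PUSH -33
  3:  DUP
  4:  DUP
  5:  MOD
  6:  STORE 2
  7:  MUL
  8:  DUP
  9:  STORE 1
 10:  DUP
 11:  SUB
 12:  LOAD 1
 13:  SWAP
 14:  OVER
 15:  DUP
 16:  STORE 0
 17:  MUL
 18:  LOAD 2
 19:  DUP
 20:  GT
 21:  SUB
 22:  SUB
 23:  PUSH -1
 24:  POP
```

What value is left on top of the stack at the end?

-165

PUSH 5    [5]
PUSH -33  [5, -33]
DUP       [5, -33, -33]
DUP       [5, -33, -33, -33]
MOD       [5, -33, 0]
STORE 2   [5, -33]
MUL       [-165]
DUP       [-165, -165]
STORE 1   [-165]
DUP       [-165, -165]
SUB       [0]
LOAD 1    [0, -165]
SWAP      [-165, 0]
OVER      [-165, 0, -165]
DUP       [-165, 0, -165, -165]
STORE 0   [-165, 0, -165]
MUL       [-165, 0]
LOAD 2    [-165, 0, 0]
DUP       [-165, 0, 0, 0]
GT        [-165, 0, 0]
SUB       [-165, 0]
SUB       [-165]
PUSH -1   [-165, -1]
POP       [-165]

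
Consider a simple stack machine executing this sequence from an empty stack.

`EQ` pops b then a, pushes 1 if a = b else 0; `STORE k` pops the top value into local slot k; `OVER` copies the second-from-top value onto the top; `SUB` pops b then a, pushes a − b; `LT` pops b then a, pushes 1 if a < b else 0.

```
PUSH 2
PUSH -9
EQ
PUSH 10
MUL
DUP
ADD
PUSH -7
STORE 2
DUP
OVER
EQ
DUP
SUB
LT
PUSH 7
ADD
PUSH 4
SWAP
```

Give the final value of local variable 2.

-7

PUSH 2  : 2
PUSH -9 : 2 -9
EQ      : 0
PUSH 10 : 0 10
MUL     : 0
DUP     : 0 0
ADD     : 0
PUSH -7 : 0 -7
STORE 2 : 0
DUP     : 0 0
OVER    : 0 0 0
EQ      : 0 1
DUP     : 0 1 1
SUB     : 0 0
LT      : 0
PUSH 7  : 0 7
ADD     : 7
PUSH 4  : 7 4
SWAP    : 4 7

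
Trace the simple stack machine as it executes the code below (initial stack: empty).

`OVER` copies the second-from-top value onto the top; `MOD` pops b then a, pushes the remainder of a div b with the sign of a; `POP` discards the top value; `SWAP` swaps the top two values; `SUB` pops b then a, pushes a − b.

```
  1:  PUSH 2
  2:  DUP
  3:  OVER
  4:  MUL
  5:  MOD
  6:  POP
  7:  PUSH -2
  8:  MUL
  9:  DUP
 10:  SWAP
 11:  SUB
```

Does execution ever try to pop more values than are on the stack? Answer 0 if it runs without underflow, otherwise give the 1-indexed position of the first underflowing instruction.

PUSH 2  → 2
DUP     → 2 2
OVER    → 2 2 2
MUL     → 2 4
MOD     → 2
POP     → (empty)
PUSH -2 → -2
MUL  — needs 2 operands, stack has 1 → underflow

8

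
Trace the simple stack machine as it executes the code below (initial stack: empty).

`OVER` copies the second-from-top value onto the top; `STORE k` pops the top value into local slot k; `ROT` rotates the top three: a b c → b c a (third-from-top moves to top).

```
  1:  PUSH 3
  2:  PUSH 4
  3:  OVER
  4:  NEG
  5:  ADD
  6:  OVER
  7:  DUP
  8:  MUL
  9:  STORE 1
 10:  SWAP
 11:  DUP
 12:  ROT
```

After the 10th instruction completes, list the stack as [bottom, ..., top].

[1, 3]

PUSH 3  : 3
PUSH 4  : 3 4
OVER    : 3 4 3
NEG     : 3 4 -3
ADD     : 3 1
OVER    : 3 1 3
DUP     : 3 1 3 3
MUL     : 3 1 9
STORE 1 : 3 1
SWAP    : 1 3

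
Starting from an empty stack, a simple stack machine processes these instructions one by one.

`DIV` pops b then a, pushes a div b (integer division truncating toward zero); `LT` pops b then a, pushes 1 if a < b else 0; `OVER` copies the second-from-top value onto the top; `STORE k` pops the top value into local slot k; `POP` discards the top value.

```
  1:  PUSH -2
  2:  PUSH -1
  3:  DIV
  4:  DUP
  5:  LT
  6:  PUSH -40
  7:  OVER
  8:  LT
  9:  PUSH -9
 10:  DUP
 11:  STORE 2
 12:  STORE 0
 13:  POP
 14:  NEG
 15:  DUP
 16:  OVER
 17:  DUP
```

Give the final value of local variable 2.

PUSH -2  : -2
PUSH -1  : -2 -1
DIV      : 2
DUP      : 2 2
LT       : 0
PUSH -40 : 0 -40
OVER     : 0 -40 0
LT       : 0 1
PUSH -9  : 0 1 -9
DUP      : 0 1 -9 -9
STORE 2  : 0 1 -9
STORE 0  : 0 1
POP      : 0
NEG      : 0
DUP      : 0 0
OVER     : 0 0 0
DUP      : 0 0 0 0

-9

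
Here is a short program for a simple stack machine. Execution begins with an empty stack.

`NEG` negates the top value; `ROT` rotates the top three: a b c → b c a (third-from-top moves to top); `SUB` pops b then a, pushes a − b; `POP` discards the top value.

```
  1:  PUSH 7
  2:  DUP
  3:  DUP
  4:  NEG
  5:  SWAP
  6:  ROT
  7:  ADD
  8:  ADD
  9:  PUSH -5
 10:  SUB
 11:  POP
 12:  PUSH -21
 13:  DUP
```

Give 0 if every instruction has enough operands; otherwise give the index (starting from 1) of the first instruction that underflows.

0

PUSH 7    7
DUP       7 7
DUP       7 7 7
NEG       7 7 -7
SWAP      7 -7 7
ROT       -7 7 7
ADD       -7 14
ADD       7
PUSH -5   7 -5
SUB       12
POP       (empty)
PUSH -21  -21
DUP       -21 -21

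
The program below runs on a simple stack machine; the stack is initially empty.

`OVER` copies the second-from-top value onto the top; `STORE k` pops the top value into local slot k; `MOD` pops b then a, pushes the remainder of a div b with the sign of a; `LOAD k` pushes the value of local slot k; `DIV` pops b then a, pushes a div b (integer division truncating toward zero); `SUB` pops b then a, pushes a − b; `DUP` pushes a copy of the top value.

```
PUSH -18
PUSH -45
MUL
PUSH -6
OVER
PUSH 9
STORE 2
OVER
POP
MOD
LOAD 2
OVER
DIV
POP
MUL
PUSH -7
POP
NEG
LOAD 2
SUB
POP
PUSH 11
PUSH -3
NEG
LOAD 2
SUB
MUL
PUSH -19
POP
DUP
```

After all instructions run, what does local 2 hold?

9

PUSH -18 : [-18]
PUSH -45 : [-18, -45]
MUL      : [810]
PUSH -6  : [810, -6]
OVER     : [810, -6, 810]
PUSH 9   : [810, -6, 810, 9]
STORE 2  : [810, -6, 810]
OVER     : [810, -6, 810, -6]
POP      : [810, -6, 810]
MOD      : [810, -6]
LOAD 2   : [810, -6, 9]
OVER     : [810, -6, 9, -6]
DIV      : [810, -6, -1]
POP      : [810, -6]
MUL      : [-4860]
PUSH -7  : [-4860, -7]
POP      : [-4860]
NEG      : [4860]
LOAD 2   : [4860, 9]
SUB      : [4851]
POP      : []
PUSH 11  : [11]
PUSH -3  : [11, -3]
NEG      : [11, 3]
LOAD 2   : [11, 3, 9]
SUB      : [11, -6]
MUL      : [-66]
PUSH -19 : [-66, -19]
POP      : [-66]
DUP      : [-66, -66]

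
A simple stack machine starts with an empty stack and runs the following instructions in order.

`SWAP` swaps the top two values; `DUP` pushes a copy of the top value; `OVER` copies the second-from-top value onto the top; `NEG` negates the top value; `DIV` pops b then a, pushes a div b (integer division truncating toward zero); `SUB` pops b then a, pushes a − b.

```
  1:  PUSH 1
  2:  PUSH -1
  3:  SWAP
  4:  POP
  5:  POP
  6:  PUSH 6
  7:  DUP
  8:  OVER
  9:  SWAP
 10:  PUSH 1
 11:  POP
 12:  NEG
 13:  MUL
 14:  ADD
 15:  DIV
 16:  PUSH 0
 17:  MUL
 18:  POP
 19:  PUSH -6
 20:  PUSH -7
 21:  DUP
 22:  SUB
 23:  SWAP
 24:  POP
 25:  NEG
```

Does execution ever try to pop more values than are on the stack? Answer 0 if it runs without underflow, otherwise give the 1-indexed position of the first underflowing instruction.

PUSH 1  : 1
PUSH -1 : 1 -1
SWAP    : -1 1
POP     : -1
POP     : (empty)
PUSH 6  : 6
DUP     : 6 6
OVER    : 6 6 6
SWAP    : 6 6 6
PUSH 1  : 6 6 6 1
POP     : 6 6 6
NEG     : 6 6 -6
MUL     : 6 -36
ADD     : -30
DIV  — needs 2 operands, stack has 1 → underflow

15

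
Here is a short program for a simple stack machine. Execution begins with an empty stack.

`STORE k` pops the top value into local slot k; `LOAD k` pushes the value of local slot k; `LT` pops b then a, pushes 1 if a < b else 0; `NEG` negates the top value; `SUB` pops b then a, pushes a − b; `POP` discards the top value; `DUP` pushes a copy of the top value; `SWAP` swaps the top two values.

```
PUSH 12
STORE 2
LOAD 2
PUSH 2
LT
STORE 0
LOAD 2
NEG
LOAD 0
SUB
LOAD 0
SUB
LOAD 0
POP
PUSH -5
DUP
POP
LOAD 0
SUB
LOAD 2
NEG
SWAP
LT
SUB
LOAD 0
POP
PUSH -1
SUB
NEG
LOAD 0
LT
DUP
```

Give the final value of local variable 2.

12

PUSH 12 → [12]
STORE 2 → []
LOAD 2  → [12]
PUSH 2  → [12, 2]
LT      → [0]
STORE 0 → []
LOAD 2  → [12]
NEG     → [-12]
LOAD 0  → [-12, 0]
SUB     → [-12]
LOAD 0  → [-12, 0]
SUB     → [-12]
LOAD 0  → [-12, 0]
POP     → [-12]
PUSH -5 → [-12, -5]
DUP     → [-12, -5, -5]
POP     → [-12, -5]
LOAD 0  → [-12, -5, 0]
SUB     → [-12, -5]
LOAD 2  → [-12, -5, 12]
NEG     → [-12, -5, -12]
SWAP    → [-12, -12, -5]
LT      → [-12, 1]
SUB     → [-13]
LOAD 0  → [-13, 0]
POP     → [-13]
PUSH -1 → [-13, -1]
SUB     → [-12]
NEG     → [12]
LOAD 0  → [12, 0]
LT      → [0]
DUP     → [0, 0]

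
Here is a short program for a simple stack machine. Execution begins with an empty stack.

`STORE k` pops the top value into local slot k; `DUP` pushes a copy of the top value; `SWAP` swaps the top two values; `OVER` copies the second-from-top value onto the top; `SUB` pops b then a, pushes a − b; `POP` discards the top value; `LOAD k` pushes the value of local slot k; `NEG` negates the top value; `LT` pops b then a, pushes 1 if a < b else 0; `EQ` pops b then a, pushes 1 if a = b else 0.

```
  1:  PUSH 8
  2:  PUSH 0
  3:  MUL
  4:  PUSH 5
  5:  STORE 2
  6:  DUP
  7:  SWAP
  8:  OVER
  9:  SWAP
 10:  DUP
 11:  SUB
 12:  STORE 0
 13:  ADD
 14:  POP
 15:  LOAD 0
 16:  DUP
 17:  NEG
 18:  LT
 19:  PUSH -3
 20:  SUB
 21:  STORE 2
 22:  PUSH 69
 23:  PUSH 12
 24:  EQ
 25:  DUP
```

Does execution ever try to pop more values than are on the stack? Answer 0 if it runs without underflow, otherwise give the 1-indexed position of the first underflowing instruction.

0

PUSH 8  : 8
PUSH 0  : 8 0
MUL     : 0
PUSH 5  : 0 5
STORE 2 : 0
DUP     : 0 0
SWAP    : 0 0
OVER    : 0 0 0
SWAP    : 0 0 0
DUP     : 0 0 0 0
SUB     : 0 0 0
STORE 0 : 0 0
ADD     : 0
POP     : (empty)
LOAD 0  : 0
DUP     : 0 0
NEG     : 0 0
LT      : 0
PUSH -3 : 0 -3
SUB     : 3
STORE 2 : (empty)
PUSH 69 : 69
PUSH 12 : 69 12
EQ      : 0
DUP     : 0 0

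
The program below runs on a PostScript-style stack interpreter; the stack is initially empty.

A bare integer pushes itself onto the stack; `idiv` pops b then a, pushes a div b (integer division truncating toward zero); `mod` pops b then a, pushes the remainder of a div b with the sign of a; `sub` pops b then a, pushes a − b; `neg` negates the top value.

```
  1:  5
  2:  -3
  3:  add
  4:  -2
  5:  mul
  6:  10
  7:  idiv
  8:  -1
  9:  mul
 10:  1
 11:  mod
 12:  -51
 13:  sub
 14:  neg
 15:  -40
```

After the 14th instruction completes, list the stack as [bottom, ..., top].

5     5
-3    5 -3
add   2
-2    2 -2
mul   -4
10    -4 10
idiv  0
-1    0 -1
mul   0
1     0 1
mod   0
-51   0 -51
sub   51
neg   -51

[-51]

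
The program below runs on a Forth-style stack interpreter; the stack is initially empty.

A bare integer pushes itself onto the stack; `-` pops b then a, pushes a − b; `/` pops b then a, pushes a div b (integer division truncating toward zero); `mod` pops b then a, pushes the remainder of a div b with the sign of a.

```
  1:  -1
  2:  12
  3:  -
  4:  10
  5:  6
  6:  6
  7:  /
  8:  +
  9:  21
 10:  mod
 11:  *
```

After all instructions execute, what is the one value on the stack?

-143

-1  -> [-1]
12  -> [-1, 12]
-   -> [-13]
10  -> [-13, 10]
6   -> [-13, 10, 6]
6   -> [-13, 10, 6, 6]
/   -> [-13, 10, 1]
+   -> [-13, 11]
21  -> [-13, 11, 21]
mod -> [-13, 11]
*   -> [-143]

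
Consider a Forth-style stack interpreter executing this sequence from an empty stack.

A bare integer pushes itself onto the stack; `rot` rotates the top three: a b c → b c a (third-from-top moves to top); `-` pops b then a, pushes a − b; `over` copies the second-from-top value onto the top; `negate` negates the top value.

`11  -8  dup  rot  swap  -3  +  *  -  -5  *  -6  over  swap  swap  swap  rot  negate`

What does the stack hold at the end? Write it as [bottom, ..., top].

[-565, -6, 565]

11     → 11
-8     → 11 -8
dup    → 11 -8 -8
rot    → -8 -8 11
swap   → -8 11 -8
-3     → -8 11 -8 -3
+      → -8 11 -11
*      → -8 -121
-      → 113
-5     → 113 -5
*      → -565
-6     → -565 -6
over   → -565 -6 -565
swap   → -565 -565 -6
swap   → -565 -6 -565
swap   → -565 -565 -6
rot    → -565 -6 -565
negate → -565 -6 565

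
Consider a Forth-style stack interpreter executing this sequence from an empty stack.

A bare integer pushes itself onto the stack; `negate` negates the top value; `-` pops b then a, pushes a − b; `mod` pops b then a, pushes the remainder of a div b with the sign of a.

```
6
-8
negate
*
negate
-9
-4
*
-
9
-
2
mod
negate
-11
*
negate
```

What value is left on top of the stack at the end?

11

6      → [6]
-8     → [6, -8]
negate → [6, 8]
*      → [48]
negate → [-48]
-9     → [-48, -9]
-4     → [-48, -9, -4]
*      → [-48, 36]
-      → [-84]
9      → [-84, 9]
-      → [-93]
2      → [-93, 2]
mod    → [-1]
negate → [1]
-11    → [1, -11]
*      → [-11]
negate → [11]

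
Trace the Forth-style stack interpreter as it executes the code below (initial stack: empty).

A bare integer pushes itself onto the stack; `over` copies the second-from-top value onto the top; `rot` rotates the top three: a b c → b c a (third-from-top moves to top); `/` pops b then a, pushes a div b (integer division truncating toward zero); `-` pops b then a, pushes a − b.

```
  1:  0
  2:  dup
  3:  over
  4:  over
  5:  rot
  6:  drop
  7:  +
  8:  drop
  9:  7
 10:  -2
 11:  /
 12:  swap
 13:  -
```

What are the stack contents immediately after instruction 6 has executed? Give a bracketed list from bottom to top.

0     0
dup   0 0
over  0 0 0
over  0 0 0 0
rot   0 0 0 0
drop  0 0 0

[0, 0, 0]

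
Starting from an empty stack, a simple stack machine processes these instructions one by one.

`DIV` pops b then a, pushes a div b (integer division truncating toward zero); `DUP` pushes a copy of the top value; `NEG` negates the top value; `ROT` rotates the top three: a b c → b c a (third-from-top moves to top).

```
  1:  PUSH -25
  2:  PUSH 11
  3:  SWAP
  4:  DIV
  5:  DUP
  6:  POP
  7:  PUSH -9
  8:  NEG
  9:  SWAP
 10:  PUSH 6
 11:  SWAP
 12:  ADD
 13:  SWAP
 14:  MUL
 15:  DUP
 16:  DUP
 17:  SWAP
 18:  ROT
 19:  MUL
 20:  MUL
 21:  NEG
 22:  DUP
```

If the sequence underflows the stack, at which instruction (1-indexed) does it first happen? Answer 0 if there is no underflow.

PUSH -25  [-25]
PUSH 11   [-25, 11]
SWAP      [11, -25]
DIV       [0]
DUP       [0, 0]
POP       [0]
PUSH -9   [0, -9]
NEG       [0, 9]
SWAP      [9, 0]
PUSH 6    [9, 0, 6]
SWAP      [9, 6, 0]
ADD       [9, 6]
SWAP      [6, 9]
MUL       [54]
DUP       [54, 54]
DUP       [54, 54, 54]
SWAP      [54, 54, 54]
ROT       [54, 54, 54]
MUL       [54, 2916]
MUL       [157464]
NEG       [-157464]
DUP       [-157464, -157464]

0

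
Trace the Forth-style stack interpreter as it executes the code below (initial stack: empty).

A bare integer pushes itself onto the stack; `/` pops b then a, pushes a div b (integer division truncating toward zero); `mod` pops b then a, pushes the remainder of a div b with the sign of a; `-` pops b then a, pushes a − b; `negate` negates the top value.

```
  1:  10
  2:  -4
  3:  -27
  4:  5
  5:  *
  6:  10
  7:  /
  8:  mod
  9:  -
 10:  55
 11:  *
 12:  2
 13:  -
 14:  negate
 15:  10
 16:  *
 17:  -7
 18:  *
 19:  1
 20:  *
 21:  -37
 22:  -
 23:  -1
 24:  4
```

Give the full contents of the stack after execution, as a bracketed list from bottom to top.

10     : [10]
-4     : [10, -4]
-27    : [10, -4, -27]
5      : [10, -4, -27, 5]
*      : [10, -4, -135]
10     : [10, -4, -135, 10]
/      : [10, -4, -13]
mod    : [10, -4]
-      : [14]
55     : [14, 55]
*      : [770]
2      : [770, 2]
-      : [768]
negate : [-768]
10     : [-768, 10]
*      : [-7680]
-7     : [-7680, -7]
*      : [53760]
1      : [53760, 1]
*      : [53760]
-37    : [53760, -37]
-      : [53797]
-1     : [53797, -1]
4      : [53797, -1, 4]

[53797, -1, 4]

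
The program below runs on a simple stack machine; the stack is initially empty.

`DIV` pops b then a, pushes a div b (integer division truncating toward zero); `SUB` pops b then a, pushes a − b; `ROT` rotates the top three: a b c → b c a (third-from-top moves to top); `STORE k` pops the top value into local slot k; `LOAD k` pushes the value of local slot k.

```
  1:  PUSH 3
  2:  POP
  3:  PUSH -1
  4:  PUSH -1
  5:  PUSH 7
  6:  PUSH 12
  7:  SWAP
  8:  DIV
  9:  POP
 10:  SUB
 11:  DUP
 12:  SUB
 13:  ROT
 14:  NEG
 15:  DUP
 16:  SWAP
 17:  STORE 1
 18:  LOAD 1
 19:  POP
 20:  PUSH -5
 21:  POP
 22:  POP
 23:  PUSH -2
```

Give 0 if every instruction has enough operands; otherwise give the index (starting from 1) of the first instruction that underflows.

PUSH 3  → [3]
POP     → []
PUSH -1 → [-1]
PUSH -1 → [-1, -1]
PUSH 7  → [-1, -1, 7]
PUSH 12 → [-1, -1, 7, 12]
SWAP    → [-1, -1, 12, 7]
DIV     → [-1, -1, 1]
POP     → [-1, -1]
SUB     → [0]
DUP     → [0, 0]
SUB     → [0]
ROT  — needs 3 operands, stack has 1 → underflow

13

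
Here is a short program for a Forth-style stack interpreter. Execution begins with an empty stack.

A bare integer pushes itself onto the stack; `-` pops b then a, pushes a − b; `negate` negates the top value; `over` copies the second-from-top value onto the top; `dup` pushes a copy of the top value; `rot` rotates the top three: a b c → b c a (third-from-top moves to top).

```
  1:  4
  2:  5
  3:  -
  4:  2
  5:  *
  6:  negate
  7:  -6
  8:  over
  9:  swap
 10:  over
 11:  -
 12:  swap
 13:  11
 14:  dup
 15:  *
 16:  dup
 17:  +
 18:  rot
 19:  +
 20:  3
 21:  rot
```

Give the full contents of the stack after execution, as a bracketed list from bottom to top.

[2, 234, 3, 2]

4       4
5       4 5
-       -1
2       -1 2
*       -2
negate  2
-6      2 -6
over    2 -6 2
swap    2 2 -6
over    2 2 -6 2
-       2 2 -8
swap    2 -8 2
11      2 -8 2 11
dup     2 -8 2 11 11
*       2 -8 2 121
dup     2 -8 2 121 121
+       2 -8 2 242
rot     2 2 242 -8
+       2 2 234
3       2 2 234 3
rot     2 234 3 2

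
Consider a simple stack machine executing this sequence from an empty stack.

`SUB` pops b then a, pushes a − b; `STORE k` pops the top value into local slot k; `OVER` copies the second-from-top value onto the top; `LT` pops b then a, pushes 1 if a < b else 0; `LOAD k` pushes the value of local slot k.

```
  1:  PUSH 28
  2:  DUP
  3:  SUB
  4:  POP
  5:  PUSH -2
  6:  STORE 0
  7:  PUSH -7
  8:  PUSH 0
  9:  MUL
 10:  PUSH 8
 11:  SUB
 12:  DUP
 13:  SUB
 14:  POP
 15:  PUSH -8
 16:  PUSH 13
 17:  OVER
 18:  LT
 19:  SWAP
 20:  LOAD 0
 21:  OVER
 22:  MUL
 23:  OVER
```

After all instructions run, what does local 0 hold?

-2

PUSH 28 : [28]
DUP     : [28, 28]
SUB     : [0]
POP     : []
PUSH -2 : [-2]
STORE 0 : []
PUSH -7 : [-7]
PUSH 0  : [-7, 0]
MUL     : [0]
PUSH 8  : [0, 8]
SUB     : [-8]
DUP     : [-8, -8]
SUB     : [0]
POP     : []
PUSH -8 : [-8]
PUSH 13 : [-8, 13]
OVER    : [-8, 13, -8]
LT      : [-8, 0]
SWAP    : [0, -8]
LOAD 0  : [0, -8, -2]
OVER    : [0, -8, -2, -8]
MUL     : [0, -8, 16]
OVER    : [0, -8, 16, -8]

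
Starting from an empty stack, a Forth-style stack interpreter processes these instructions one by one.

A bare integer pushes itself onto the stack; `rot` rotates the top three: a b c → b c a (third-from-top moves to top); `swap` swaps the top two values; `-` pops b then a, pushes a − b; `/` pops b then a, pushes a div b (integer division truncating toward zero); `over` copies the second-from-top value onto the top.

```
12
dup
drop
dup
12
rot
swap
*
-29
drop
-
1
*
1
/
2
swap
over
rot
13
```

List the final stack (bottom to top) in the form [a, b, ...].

12   -> [12]
dup  -> [12, 12]
drop -> [12]
dup  -> [12, 12]
12   -> [12, 12, 12]
rot  -> [12, 12, 12]
swap -> [12, 12, 12]
*    -> [12, 144]
-29  -> [12, 144, -29]
drop -> [12, 144]
-    -> [-132]
1    -> [-132, 1]
*    -> [-132]
1    -> [-132, 1]
/    -> [-132]
2    -> [-132, 2]
swap -> [2, -132]
over -> [2, -132, 2]
rot  -> [-132, 2, 2]
13   -> [-132, 2, 2, 13]

[-132, 2, 2, 13]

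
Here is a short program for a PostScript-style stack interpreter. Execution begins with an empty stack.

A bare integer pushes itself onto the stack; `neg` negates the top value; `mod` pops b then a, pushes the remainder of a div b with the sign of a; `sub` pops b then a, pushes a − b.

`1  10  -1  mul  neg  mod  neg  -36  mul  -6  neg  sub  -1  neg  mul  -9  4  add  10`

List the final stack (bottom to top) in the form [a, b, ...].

[30, -5, 10]

1   -> 1
10  -> 1 10
-1  -> 1 10 -1
mul -> 1 -10
neg -> 1 10
mod -> 1
neg -> -1
-36 -> -1 -36
mul -> 36
-6  -> 36 -6
neg -> 36 6
sub -> 30
-1  -> 30 -1
neg -> 30 1
mul -> 30
-9  -> 30 -9
4   -> 30 -9 4
add -> 30 -5
10  -> 30 -5 10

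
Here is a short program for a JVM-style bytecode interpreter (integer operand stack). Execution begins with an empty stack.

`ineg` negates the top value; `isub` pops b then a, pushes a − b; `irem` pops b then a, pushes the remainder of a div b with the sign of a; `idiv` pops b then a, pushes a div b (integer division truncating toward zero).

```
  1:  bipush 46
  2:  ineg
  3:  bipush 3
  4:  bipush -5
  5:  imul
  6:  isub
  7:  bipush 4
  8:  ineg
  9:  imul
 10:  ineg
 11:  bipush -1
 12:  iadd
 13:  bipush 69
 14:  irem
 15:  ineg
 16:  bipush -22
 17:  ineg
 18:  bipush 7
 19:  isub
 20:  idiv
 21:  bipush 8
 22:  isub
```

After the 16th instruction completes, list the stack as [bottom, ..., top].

[56, -22]

bipush 46  → [46]
ineg       → [-46]
bipush 3   → [-46, 3]
bipush -5  → [-46, 3, -5]
imul       → [-46, -15]
isub       → [-31]
bipush 4   → [-31, 4]
ineg       → [-31, -4]
imul       → [124]
ineg       → [-124]
bipush -1  → [-124, -1]
iadd       → [-125]
bipush 69  → [-125, 69]
irem       → [-56]
ineg       → [56]
bipush -22 → [56, -22]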